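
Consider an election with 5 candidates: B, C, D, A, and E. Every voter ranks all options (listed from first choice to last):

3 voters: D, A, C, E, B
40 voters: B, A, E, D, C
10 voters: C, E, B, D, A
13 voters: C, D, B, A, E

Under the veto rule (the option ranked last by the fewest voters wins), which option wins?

D

Last-place votes: B 3, C 40, D 0, A 10, E 13.
D is ranked last by the fewest voters, so D wins.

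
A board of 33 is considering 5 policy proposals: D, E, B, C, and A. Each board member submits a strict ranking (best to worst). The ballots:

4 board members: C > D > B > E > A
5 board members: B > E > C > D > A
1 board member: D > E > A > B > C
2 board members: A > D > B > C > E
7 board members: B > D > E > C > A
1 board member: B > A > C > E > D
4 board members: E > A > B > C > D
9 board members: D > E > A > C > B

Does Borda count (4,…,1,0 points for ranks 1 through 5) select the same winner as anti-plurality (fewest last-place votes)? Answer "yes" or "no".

Borda — scores: D 84, E 80, B 73, C 50, A 43. Winner: D.
Anti-plurality — last-place votes: D 5, E 2, B 9, C 1, A 16. Winner: C.
The two methods disagree.

no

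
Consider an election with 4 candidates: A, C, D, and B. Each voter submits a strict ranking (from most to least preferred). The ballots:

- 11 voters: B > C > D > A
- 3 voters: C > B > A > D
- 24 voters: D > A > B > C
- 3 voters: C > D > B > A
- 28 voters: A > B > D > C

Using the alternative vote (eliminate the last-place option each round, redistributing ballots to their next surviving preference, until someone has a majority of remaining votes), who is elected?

Round 1: A 28, C 6, D 24, B 11. Eliminate C.
Round 2: A 28, D 27, B 14. Eliminate B.
Round 3: A 31, D 38. D has a majority.

D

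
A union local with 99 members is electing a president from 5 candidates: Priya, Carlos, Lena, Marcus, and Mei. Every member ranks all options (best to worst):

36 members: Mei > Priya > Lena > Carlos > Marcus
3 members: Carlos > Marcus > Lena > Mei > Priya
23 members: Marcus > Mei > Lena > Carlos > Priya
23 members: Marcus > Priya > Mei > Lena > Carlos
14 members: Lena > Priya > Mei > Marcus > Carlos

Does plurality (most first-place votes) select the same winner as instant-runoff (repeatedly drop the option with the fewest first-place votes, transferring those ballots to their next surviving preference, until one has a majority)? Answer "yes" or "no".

Plurality — first-place votes: Priya 0, Carlos 3, Lena 14, Marcus 46, Mei 36. Winner: Marcus.
Instant-runoff — R1 Priya 0, Carlos 3, Lena 14, Marcus 46, Mei 36 (Priya out); R2 Carlos 3, Lena 14, Marcus 46, Mei 36 (Carlos out); R3 Lena 14, Marcus 49, Mei 36 (Lena out); R4 Marcus 49, Mei 50 (Mei winner). Winner: Mei.
The two methods disagree.

no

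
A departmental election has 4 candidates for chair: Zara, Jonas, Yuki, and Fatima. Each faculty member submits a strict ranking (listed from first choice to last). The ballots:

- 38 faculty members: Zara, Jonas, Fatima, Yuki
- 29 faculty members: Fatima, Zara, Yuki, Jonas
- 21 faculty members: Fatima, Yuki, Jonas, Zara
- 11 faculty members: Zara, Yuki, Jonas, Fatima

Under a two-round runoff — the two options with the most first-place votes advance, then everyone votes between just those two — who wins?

Round 1 first-place votes: Zara 49, Jonas 0, Yuki 0, Fatima 50.
Fatima and Zara advance.
Runoff: Fatima is preferred to Zara by 50 voters; Zara by 49.
Fatima wins the runoff.

Fatima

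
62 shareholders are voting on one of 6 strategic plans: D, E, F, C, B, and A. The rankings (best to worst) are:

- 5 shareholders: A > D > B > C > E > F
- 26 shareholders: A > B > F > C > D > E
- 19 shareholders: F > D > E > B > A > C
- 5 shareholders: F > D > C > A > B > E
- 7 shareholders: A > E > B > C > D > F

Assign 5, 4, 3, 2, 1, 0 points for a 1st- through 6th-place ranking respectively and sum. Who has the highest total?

D: 5·4 + 26·1 + 19·4 + 5·4 + 7·1 = 149
E: 5·1 + 26·0 + 19·3 + 5·0 + 7·4 = 90
F: 5·0 + 26·3 + 19·5 + 5·5 + 7·0 = 198
C: 5·2 + 26·2 + 19·0 + 5·3 + 7·2 = 91
B: 5·3 + 26·4 + 19·2 + 5·1 + 7·3 = 183
A: 5·5 + 26·5 + 19·1 + 5·2 + 7·5 = 219
A has the highest Borda score (219).

A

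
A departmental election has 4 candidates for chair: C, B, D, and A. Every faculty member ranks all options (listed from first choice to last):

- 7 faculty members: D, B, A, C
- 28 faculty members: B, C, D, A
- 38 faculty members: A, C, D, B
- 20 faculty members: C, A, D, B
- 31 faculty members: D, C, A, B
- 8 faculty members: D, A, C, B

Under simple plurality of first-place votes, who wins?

First-place votes: C 20, B 28, D 46, A 38.
D has the most first-place votes.

D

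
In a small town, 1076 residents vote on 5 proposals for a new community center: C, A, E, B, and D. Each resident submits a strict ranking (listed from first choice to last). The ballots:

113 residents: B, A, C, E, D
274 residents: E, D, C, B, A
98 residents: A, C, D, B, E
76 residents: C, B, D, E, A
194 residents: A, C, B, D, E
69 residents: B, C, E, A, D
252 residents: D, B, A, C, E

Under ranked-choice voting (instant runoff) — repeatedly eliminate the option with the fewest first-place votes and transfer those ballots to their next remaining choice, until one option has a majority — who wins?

Round 1: C 76, A 292, E 274, B 182, D 252. Eliminate C.
Round 2: A 292, E 274, B 258, D 252. Eliminate D.
Round 3: A 292, E 274, B 510. Eliminate E.
Round 4: A 292, B 784. B has a majority.

B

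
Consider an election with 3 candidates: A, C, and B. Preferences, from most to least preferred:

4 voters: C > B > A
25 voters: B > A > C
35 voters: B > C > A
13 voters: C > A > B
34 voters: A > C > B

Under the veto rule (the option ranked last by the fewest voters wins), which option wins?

Last-place votes: A 39, C 25, B 47.
C is ranked last by the fewest voters, so C wins.

C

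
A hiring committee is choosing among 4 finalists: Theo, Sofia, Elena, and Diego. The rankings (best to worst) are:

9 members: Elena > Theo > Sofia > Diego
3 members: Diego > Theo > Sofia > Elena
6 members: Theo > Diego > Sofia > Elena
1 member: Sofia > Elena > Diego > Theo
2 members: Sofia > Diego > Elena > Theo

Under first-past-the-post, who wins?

Elena

First-place votes: Theo 6, Sofia 3, Elena 9, Diego 3.
Elena has the most first-place votes.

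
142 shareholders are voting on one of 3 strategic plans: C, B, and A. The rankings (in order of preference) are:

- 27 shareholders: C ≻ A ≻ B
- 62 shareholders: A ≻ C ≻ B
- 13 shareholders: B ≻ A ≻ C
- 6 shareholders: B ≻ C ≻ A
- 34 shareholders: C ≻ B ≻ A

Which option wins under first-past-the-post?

A

First-place votes: C 61, B 19, A 62.
A has the most first-place votes.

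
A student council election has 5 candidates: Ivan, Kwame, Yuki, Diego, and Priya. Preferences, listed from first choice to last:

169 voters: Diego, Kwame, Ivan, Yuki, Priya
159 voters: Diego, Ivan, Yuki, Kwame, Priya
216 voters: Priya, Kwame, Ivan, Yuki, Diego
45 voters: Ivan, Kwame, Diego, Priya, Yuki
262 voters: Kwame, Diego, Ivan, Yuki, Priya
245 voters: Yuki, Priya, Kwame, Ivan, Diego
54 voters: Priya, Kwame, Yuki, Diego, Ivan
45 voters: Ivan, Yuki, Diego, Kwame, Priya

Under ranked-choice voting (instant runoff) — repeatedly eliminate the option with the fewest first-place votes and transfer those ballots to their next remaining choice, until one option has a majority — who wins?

Kwame

Round 1: Ivan 90, Kwame 262, Yuki 245, Diego 328, Priya 270. Eliminate Ivan.
Round 2: Kwame 307, Yuki 290, Diego 328, Priya 270. Eliminate Priya.
Round 3: Kwame 577, Yuki 290, Diego 328. Eliminate Yuki.
Round 4: Kwame 822, Diego 373. Kwame has a majority.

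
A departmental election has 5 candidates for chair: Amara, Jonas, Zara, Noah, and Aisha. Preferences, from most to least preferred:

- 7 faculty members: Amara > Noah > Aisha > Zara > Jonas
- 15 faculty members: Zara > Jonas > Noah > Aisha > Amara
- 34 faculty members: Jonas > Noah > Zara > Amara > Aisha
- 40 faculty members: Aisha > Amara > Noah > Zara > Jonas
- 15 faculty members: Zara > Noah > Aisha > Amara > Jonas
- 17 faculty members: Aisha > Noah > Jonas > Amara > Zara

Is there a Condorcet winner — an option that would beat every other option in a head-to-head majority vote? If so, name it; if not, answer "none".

Noah

Noah vs Amara: 81–47 for Noah.
Noah vs Jonas: 79–49 for Noah.
Noah vs Zara: 98–30 for Noah.
Noah vs Aisha: 71–57 for Noah.
Noah beats every other option head-to-head.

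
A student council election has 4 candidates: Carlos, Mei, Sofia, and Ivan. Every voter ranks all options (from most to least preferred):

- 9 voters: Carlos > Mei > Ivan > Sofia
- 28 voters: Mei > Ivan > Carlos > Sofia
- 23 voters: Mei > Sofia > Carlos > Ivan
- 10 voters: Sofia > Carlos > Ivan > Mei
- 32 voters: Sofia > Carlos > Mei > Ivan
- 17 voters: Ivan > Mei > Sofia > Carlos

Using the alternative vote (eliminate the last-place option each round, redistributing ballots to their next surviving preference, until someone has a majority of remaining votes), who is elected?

Mei

Round 1: Carlos 9, Mei 51, Sofia 42, Ivan 17. Eliminate Carlos.
Round 2: Mei 60, Sofia 42, Ivan 17. Mei has a majority.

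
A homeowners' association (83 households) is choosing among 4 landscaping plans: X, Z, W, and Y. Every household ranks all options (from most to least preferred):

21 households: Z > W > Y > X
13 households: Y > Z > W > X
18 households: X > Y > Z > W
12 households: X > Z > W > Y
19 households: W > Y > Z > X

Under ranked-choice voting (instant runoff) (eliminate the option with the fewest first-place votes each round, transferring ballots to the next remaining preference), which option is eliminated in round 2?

Round 1: X 30, Z 21, W 19, Y 13. Eliminate Y.
Round 2: X 30, Z 34, W 19. Eliminate W.

W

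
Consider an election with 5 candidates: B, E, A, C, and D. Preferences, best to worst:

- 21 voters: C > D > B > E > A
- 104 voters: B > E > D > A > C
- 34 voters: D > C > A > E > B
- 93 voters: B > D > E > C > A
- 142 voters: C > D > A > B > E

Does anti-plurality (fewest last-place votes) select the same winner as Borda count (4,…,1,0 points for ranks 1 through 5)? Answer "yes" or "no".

yes

Anti-plurality — last-place votes: B 34, E 142, A 114, C 104, D 0. Winner: D.
Borda — scores: B 972, E 553, A 456, C 847, D 1112. Winner: D.
The two methods agree.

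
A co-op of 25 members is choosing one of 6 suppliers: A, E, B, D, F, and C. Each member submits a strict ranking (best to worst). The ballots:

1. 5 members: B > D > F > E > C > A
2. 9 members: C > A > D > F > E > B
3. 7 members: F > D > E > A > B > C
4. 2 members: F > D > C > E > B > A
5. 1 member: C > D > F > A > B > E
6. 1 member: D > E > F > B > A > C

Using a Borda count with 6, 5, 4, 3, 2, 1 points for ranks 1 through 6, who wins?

A: 5·1 + 9·5 + 7·3 + 2·1 + 1·3 + 1·2 = 78
E: 5·3 + 9·2 + 7·4 + 2·3 + 1·1 + 1·5 = 73
B: 5·6 + 9·1 + 7·2 + 2·2 + 1·2 + 1·3 = 62
D: 5·5 + 9·4 + 7·5 + 2·5 + 1·5 + 1·6 = 117
F: 5·4 + 9·3 + 7·6 + 2·6 + 1·4 + 1·4 = 109
C: 5·2 + 9·6 + 7·1 + 2·4 + 1·6 + 1·1 = 86
D has the highest Borda score (117).

D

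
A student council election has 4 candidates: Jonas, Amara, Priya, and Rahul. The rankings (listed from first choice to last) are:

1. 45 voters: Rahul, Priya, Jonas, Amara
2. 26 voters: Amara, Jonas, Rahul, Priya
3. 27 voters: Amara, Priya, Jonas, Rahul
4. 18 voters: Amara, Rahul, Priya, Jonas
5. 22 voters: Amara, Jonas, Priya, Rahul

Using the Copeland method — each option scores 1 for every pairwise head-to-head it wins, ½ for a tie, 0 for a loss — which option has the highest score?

Amara

Jonas: beats Rahul; loses to Amara and Priya → score 1.
Amara: beats Jonas, Priya, and Rahul → score 3.
Priya: beats Jonas; loses to Amara and Rahul → score 1.
Rahul: beats Priya; loses to Jonas and Amara → score 1.
Amara has the best pairwise record.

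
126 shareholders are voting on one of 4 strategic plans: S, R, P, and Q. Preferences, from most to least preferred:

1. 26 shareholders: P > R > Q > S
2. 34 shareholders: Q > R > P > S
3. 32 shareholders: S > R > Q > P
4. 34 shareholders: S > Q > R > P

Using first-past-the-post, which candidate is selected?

S

First-place votes: S 66, R 0, P 26, Q 34.
S has the most first-place votes.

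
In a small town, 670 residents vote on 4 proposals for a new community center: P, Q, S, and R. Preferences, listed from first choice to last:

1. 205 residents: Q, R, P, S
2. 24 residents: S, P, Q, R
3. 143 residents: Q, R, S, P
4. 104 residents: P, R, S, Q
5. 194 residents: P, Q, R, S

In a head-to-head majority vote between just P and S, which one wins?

Voters preferring P to S: 503; preferring S to P: 167.
P wins the head-to-head.

P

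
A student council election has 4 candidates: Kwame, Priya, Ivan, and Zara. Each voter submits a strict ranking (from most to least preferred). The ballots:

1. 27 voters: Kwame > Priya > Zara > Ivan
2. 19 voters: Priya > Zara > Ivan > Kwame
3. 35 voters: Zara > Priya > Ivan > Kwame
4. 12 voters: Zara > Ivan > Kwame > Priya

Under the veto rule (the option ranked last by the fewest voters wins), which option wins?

Last-place votes: Kwame 54, Priya 12, Ivan 27, Zara 0.
Zara is ranked last by the fewest voters, so Zara wins.

Zara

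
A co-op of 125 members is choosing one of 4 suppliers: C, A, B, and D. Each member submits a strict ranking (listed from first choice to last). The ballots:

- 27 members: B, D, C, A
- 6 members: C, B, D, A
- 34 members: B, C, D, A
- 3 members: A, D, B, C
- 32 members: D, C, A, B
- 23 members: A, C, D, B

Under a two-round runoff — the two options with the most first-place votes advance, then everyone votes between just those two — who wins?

Round 1 first-place votes: C 6, A 26, B 61, D 32.
B and D advance.
Runoff: B is preferred to D by 67 voters; D by 58.
B wins the runoff.

B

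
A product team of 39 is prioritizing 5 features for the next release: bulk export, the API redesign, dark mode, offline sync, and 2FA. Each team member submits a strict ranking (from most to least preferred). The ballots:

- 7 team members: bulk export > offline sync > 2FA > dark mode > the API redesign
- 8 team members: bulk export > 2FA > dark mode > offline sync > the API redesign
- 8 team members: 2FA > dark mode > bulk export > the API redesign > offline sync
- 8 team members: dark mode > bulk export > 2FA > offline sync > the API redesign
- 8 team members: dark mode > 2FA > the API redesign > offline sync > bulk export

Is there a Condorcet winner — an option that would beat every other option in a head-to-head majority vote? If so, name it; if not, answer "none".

none

Checking pairwise contests:
dark mode beats bulk export 24–15.
bulk export beats the API redesign 31–8.
2FA beats dark mode 23–16.
bulk export beats offline sync 31–8.
bulk export beats 2FA 23–16.
Every option loses at least one head-to-head, so there is no Condorcet winner.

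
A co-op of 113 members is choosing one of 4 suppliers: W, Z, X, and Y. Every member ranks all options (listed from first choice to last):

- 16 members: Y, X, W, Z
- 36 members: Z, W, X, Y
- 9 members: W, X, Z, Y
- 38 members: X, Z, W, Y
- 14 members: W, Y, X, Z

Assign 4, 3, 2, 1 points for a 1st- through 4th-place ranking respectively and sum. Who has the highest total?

W: 16·2 + 36·3 + 9·4 + 38·2 + 14·4 = 308
Z: 16·1 + 36·4 + 9·2 + 38·3 + 14·1 = 306
X: 16·3 + 36·2 + 9·3 + 38·4 + 14·2 = 327
Y: 16·4 + 36·1 + 9·1 + 38·1 + 14·3 = 189
X has the highest Borda score (327).

X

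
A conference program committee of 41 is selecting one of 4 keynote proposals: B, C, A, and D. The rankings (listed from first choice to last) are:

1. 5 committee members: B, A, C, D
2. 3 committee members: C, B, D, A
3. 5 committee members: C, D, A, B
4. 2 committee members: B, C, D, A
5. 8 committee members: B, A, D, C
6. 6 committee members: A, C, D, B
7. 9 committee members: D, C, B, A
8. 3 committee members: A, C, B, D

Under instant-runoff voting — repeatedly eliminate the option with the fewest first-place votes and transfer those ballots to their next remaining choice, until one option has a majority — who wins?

Round 1: B 15, C 8, A 9, D 9. Eliminate C.
Round 2: B 18, A 9, D 14. Eliminate A.
Round 3: B 21, D 20. B has a majority.

B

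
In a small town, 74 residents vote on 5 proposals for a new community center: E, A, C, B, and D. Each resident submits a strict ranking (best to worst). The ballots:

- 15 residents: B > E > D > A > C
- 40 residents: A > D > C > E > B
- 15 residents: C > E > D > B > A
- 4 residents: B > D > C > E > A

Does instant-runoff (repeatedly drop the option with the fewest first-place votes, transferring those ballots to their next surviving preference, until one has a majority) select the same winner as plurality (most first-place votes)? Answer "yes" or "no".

yes

Instant-runoff — R1 E 0, A 40, C 15, B 19, D 0 (A winner). Winner: A.
Plurality — first-place votes: E 0, A 40, C 15, B 19, D 0. Winner: A.
The two methods agree.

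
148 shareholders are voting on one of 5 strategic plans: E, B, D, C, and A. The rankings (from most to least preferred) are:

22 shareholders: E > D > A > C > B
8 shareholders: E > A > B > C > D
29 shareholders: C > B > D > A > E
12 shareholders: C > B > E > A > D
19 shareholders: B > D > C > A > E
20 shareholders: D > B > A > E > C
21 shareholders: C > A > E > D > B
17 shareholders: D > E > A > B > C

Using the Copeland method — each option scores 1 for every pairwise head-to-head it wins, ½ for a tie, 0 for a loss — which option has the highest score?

E: loses to B, D, C, and A → score 0.
B: beats E and A; loses to D and C → score 2.
D: beats E, B, C, and A → score 4.
C: beats E, B, and A; loses to D → score 3.
A: beats E; loses to B, D, and C → score 1.
D has the best pairwise record.

D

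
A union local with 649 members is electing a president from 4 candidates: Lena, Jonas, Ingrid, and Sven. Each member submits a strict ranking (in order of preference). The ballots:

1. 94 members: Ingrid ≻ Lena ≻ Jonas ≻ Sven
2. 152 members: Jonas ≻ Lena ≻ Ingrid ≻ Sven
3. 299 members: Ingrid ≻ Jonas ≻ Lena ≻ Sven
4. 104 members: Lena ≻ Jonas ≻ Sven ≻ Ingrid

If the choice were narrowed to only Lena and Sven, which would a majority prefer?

Lena

Voters preferring Lena to Sven: 649; preferring Sven to Lena: 0.
Lena wins the head-to-head.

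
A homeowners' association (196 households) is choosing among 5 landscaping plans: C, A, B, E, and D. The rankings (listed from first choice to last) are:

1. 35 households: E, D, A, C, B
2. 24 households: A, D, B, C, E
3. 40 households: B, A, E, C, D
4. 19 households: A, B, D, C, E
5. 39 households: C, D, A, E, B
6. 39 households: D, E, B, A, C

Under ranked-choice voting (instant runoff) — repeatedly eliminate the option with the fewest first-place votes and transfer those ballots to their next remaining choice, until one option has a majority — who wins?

Round 1: C 39, A 43, B 40, E 35, D 39. Eliminate E.
Round 2: C 39, A 43, B 40, D 74. Eliminate C.
Round 3: A 43, B 40, D 113. D has a majority.

D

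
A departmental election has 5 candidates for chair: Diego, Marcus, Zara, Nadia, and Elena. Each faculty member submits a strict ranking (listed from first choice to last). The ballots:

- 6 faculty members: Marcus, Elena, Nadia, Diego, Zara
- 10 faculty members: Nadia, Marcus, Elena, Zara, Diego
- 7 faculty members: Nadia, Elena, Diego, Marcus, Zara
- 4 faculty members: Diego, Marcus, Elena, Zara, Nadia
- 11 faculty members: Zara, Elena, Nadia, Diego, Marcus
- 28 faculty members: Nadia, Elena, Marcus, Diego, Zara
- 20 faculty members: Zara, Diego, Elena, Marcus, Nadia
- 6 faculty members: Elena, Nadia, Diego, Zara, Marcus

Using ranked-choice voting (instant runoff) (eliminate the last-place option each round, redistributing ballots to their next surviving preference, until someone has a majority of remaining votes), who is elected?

Round 1: Diego 4, Marcus 6, Zara 31, Nadia 45, Elena 6. Eliminate Diego.
Round 2: Marcus 10, Zara 31, Nadia 45, Elena 6. Eliminate Elena.
Round 3: Marcus 10, Zara 31, Nadia 51. Nadia has a majority.

Nadia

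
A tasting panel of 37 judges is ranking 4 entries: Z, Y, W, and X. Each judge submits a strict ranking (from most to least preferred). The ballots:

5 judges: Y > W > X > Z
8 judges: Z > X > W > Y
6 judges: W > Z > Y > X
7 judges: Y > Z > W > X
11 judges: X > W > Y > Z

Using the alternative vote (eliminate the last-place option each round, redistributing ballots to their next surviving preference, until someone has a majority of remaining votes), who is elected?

Round 1: Z 8, Y 12, W 6, X 11. Eliminate W.
Round 2: Z 14, Y 12, X 11. Eliminate X.
Round 3: Z 14, Y 23. Y has a majority.

Y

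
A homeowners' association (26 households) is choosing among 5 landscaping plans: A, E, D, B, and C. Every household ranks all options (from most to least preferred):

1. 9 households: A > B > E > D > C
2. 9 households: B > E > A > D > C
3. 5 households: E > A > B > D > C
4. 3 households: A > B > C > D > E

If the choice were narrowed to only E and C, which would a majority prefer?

E

Voters preferring E to C: 23; preferring C to E: 3.
E wins the head-to-head.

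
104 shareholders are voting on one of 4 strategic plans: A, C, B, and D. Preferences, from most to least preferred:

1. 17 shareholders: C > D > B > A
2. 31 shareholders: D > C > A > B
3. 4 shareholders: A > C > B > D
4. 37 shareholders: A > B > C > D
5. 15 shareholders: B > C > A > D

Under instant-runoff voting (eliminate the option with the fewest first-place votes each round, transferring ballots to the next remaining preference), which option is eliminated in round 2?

D

Round 1: A 41, C 17, B 15, D 31. Eliminate B.
Round 2: A 41, C 32, D 31. Eliminate D.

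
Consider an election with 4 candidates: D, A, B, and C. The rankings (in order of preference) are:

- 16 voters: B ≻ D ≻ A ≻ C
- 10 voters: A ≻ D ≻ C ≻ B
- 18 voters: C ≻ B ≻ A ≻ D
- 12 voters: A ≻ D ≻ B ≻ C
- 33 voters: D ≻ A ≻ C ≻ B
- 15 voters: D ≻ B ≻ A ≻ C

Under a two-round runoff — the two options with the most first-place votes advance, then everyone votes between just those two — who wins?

D

Round 1 first-place votes: D 48, A 22, B 16, C 18.
D and A advance.
Runoff: D is preferred to A by 64 voters; A by 40.
D wins the runoff.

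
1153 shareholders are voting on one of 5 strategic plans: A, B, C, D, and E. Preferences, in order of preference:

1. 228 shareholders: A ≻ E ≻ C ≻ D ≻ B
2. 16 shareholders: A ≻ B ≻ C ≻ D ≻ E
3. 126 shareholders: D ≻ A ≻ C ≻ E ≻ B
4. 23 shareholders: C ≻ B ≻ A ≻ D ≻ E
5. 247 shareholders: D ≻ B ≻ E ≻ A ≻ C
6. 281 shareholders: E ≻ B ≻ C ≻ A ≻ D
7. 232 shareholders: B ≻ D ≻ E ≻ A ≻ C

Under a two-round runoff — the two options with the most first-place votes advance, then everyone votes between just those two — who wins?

Round 1 first-place votes: A 244, B 232, C 23, D 373, E 281.
D and E advance.
Runoff: D is preferred to E by 644 voters; E by 509.
D wins the runoff.

D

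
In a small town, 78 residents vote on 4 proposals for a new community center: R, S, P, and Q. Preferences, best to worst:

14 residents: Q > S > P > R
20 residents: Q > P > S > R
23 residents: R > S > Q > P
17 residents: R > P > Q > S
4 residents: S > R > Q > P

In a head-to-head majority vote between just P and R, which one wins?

R

Voters preferring P to R: 34; preferring R to P: 44.
R wins the head-to-head.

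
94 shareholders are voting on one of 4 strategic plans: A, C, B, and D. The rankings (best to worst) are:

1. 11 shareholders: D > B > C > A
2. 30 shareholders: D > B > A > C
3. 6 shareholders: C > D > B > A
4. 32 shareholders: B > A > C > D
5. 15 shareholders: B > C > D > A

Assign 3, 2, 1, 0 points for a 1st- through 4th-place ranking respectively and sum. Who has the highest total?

A: 11·0 + 30·1 + 6·0 + 32·2 + 15·0 = 94
C: 11·1 + 30·0 + 6·3 + 32·1 + 15·2 = 91
B: 11·2 + 30·2 + 6·1 + 32·3 + 15·3 = 229
D: 11·3 + 30·3 + 6·2 + 32·0 + 15·1 = 150
B has the highest Borda score (229).

B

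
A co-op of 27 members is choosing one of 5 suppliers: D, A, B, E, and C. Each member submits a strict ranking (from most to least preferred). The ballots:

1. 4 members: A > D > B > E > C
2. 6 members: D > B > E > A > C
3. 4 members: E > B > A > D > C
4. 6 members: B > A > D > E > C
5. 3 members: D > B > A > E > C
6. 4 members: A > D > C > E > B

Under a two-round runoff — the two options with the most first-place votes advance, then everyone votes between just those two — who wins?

Round 1 first-place votes: D 9, A 8, B 6, E 4, C 0.
D and A advance.
Runoff: D is preferred to A by 9 voters; A by 18.
A wins the runoff.

A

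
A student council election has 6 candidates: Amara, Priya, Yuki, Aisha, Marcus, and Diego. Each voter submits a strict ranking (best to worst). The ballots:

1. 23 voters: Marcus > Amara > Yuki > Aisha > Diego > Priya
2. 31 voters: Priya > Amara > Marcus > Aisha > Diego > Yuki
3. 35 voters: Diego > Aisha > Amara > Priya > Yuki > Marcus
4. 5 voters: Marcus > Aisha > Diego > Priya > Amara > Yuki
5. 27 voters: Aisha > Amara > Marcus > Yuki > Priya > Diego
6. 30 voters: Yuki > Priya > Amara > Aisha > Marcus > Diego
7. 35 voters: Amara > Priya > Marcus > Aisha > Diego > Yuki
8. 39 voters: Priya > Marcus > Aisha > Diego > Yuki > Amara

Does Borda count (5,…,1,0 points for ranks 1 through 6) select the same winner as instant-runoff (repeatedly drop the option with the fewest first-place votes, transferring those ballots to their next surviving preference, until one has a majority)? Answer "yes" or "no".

Borda — scores: Amara 699, Priya 717, Yuki 347, Aisha 650, Marcus 605, Diego 357. Winner: Priya.
Instant-runoff — R1 Amara 35, Priya 70, Yuki 30, Aisha 27, Marcus 28, Diego 35 (Aisha out); R2 Amara 62, Priya 70, Yuki 30, Marcus 28, Diego 35 (Marcus out); R3 Amara 85, Priya 70, Yuki 30, Diego 40 (Yuki out); R4 Amara 85, Priya 100, Diego 40 (Diego out); R5 Amara 120, Priya 105 (Amara winner). Winner: Amara.
The two methods disagree.

no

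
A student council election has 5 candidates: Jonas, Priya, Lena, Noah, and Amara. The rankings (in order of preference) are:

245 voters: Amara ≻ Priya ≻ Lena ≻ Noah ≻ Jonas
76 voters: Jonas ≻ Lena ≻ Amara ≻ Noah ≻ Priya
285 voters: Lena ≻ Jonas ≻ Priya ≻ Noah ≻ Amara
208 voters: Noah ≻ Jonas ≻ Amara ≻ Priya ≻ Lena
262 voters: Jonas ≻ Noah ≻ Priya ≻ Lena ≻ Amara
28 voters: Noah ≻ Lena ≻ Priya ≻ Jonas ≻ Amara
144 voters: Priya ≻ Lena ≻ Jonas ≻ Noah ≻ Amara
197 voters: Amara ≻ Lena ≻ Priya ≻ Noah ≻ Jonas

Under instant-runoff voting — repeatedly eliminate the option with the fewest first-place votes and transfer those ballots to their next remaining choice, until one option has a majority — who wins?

Lena

Round 1: Jonas 338, Priya 144, Lena 285, Noah 236, Amara 442. Eliminate Priya.
Round 2: Jonas 338, Lena 429, Noah 236, Amara 442. Eliminate Noah.
Round 3: Jonas 546, Lena 457, Amara 442. Eliminate Amara.
Round 4: Jonas 546, Lena 899. Lena has a majority.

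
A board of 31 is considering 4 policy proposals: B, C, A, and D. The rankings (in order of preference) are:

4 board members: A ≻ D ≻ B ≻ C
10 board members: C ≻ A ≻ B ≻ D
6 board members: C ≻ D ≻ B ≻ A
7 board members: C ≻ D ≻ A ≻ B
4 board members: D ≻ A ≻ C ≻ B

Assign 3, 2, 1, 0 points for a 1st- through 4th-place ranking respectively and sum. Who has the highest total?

B: 4·1 + 10·1 + 6·1 + 7·0 + 4·0 = 20
C: 4·0 + 10·3 + 6·3 + 7·3 + 4·1 = 73
A: 4·3 + 10·2 + 6·0 + 7·1 + 4·2 = 47
D: 4·2 + 10·0 + 6·2 + 7·2 + 4·3 = 46
C has the highest Borda score (73).

C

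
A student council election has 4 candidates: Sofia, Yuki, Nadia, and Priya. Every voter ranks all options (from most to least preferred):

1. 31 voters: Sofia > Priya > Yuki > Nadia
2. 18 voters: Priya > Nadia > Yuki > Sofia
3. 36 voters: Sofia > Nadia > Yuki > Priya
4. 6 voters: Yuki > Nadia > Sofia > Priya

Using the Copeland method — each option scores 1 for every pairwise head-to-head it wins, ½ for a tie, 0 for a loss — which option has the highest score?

Sofia: beats Yuki, Nadia, and Priya → score 3.
Yuki: loses to Sofia, Nadia, and Priya → score 0.
Nadia: beats Yuki; loses to Sofia and Priya → score 1.
Priya: beats Yuki and Nadia; loses to Sofia → score 2.
Sofia has the best pairwise record.

Sofia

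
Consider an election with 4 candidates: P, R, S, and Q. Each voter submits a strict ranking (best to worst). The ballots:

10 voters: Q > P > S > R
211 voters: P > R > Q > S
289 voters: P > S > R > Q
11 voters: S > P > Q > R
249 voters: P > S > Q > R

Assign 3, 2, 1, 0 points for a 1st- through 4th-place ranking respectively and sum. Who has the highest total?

P

P: 10·2 + 211·3 + 289·3 + 11·2 + 249·3 = 2289
R: 10·0 + 211·2 + 289·1 + 11·0 + 249·0 = 711
S: 10·1 + 211·0 + 289·2 + 11·3 + 249·2 = 1119
Q: 10·3 + 211·1 + 289·0 + 11·1 + 249·1 = 501
P has the highest Borda score (2289).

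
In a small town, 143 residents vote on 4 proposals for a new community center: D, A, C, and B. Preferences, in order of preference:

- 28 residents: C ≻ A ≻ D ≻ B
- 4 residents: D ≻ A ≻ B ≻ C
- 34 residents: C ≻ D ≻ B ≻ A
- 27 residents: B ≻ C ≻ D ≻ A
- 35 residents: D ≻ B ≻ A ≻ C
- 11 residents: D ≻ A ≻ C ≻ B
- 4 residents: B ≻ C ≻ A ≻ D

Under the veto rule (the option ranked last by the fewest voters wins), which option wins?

Last-place votes: D 4, A 61, C 39, B 39.
D is ranked last by the fewest voters, so D wins.

D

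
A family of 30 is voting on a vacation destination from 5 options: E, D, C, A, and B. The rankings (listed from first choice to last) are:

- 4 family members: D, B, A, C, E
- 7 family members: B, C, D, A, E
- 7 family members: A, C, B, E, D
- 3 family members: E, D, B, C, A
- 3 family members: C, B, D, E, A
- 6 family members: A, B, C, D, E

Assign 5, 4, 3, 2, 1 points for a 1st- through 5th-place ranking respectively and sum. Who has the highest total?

B

E: 4·1 + 7·1 + 7·2 + 3·5 + 3·2 + 6·1 = 52
D: 4·5 + 7·3 + 7·1 + 3·4 + 3·3 + 6·2 = 81
C: 4·2 + 7·4 + 7·4 + 3·2 + 3·5 + 6·3 = 103
A: 4·3 + 7·2 + 7·5 + 3·1 + 3·1 + 6·5 = 97
B: 4·4 + 7·5 + 7·3 + 3·3 + 3·4 + 6·4 = 117
B has the highest Borda score (117).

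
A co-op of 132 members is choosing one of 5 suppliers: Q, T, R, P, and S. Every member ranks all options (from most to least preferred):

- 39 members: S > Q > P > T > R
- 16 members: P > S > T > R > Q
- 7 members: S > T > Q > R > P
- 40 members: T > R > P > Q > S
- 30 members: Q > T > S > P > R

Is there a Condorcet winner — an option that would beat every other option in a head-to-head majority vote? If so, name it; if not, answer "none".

Q

Q vs T: 69–63 for Q.
Q vs R: 76–56 for Q.
Q vs P: 76–56 for Q.
Q vs S: 70–62 for Q.
Q beats every other option head-to-head.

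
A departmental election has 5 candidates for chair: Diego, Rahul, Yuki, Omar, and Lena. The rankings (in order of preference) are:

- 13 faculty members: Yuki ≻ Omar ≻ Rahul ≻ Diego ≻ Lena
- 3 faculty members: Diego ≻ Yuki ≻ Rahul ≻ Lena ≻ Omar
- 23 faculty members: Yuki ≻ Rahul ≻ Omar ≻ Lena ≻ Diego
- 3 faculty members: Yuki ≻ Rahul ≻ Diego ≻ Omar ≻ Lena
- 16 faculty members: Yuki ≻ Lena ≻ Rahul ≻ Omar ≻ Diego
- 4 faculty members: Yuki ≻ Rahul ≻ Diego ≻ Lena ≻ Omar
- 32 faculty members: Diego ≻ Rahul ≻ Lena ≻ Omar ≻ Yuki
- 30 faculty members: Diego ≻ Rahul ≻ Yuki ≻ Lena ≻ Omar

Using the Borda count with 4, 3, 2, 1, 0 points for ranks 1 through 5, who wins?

Rahul

Diego: 13·1 + 3·4 + 23·0 + 3·2 + 16·0 + 4·2 + 32·4 + 30·4 = 287
Rahul: 13·2 + 3·2 + 23·3 + 3·3 + 16·2 + 4·3 + 32·3 + 30·3 = 340
Yuki: 13·4 + 3·3 + 23·4 + 3·4 + 16·4 + 4·4 + 32·0 + 30·2 = 305
Omar: 13·3 + 3·0 + 23·2 + 3·1 + 16·1 + 4·0 + 32·1 + 30·0 = 136
Lena: 13·0 + 3·1 + 23·1 + 3·0 + 16·3 + 4·1 + 32·2 + 30·1 = 172
Rahul has the highest Borda score (340).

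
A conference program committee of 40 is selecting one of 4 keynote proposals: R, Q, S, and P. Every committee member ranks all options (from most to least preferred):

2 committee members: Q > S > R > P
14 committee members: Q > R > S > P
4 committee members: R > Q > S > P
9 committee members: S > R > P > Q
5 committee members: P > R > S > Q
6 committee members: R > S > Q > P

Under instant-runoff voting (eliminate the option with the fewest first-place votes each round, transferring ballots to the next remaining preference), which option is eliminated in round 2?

Round 1: R 10, Q 16, S 9, P 5. Eliminate P.
Round 2: R 15, Q 16, S 9. Eliminate S.

S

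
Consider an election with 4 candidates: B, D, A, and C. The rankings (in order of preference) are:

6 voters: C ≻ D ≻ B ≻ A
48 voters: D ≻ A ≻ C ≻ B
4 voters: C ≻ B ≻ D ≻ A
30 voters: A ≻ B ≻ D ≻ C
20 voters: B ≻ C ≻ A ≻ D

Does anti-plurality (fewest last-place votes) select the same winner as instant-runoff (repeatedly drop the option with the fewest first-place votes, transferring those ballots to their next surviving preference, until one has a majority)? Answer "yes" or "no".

Anti-plurality — last-place votes: B 48, D 20, A 10, C 30. Winner: A.
Instant-runoff — R1 B 20, D 48, A 30, C 10 (C out); R2 B 24, D 54, A 30 (B out); R3 D 58, A 50 (D winner). Winner: D.
The two methods disagree.

no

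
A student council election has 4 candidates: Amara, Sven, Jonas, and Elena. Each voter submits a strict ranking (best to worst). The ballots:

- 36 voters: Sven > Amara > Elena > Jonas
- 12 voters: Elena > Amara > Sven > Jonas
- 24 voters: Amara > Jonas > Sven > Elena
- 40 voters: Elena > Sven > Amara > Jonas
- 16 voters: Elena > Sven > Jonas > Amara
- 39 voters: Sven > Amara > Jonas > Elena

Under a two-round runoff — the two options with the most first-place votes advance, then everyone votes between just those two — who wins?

Sven

Round 1 first-place votes: Amara 24, Sven 75, Jonas 0, Elena 68.
Sven and Elena advance.
Runoff: Sven is preferred to Elena by 99 voters; Elena by 68.
Sven wins the runoff.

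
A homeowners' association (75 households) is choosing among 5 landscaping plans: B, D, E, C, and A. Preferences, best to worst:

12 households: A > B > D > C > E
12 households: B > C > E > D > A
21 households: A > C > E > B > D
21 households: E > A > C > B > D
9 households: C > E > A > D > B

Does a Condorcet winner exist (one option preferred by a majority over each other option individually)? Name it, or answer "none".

Checking pairwise contests:
E beats B 51–24.
B beats D 66–9.
C beats E 54–21.
A beats C 54–21.
E beats A 42–33.
Every option loses at least one head-to-head, so there is no Condorcet winner.

none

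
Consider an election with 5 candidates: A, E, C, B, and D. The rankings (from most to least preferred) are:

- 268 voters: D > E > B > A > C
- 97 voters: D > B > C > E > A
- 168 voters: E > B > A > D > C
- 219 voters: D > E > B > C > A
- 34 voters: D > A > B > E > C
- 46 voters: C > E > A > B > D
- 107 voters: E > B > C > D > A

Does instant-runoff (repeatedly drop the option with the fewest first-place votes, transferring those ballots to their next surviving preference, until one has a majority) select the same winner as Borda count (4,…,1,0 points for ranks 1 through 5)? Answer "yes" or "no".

Instant-runoff — R1 A 0, E 275, C 46, B 0, D 618 (D winner). Winner: D.
Borda — scores: A 798, E 2830, C 811, B 2204, D 2747. Winner: E.
The two methods disagree.

no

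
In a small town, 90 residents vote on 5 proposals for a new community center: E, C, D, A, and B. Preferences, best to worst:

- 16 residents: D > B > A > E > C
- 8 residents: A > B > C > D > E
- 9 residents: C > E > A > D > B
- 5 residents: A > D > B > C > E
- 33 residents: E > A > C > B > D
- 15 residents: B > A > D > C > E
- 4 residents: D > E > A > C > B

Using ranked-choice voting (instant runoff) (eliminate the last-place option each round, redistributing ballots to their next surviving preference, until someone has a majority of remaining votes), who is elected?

Round 1: E 33, C 9, D 20, A 13, B 15. Eliminate C.
Round 2: E 42, D 20, A 13, B 15. Eliminate A.
Round 3: E 42, D 25, B 23. Eliminate B.
Round 4: E 42, D 48. D has a majority.

D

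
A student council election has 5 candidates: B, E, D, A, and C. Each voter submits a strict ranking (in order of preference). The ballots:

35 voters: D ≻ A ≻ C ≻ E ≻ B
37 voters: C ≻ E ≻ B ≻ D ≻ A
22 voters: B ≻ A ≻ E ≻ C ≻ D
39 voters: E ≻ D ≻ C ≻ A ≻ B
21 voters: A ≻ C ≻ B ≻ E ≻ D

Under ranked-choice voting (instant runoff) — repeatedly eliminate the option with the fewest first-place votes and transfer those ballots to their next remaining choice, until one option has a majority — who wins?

Round 1: B 22, E 39, D 35, A 21, C 37. Eliminate A.
Round 2: B 22, E 39, D 35, C 58. Eliminate B.
Round 3: E 61, D 35, C 58. Eliminate D.
Round 4: E 61, C 93. C has a majority.

C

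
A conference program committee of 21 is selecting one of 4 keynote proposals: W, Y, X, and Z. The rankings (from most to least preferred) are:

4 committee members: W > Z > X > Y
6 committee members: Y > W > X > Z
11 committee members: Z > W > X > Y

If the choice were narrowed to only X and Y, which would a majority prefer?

Voters preferring X to Y: 15; preferring Y to X: 6.
X wins the head-to-head.

X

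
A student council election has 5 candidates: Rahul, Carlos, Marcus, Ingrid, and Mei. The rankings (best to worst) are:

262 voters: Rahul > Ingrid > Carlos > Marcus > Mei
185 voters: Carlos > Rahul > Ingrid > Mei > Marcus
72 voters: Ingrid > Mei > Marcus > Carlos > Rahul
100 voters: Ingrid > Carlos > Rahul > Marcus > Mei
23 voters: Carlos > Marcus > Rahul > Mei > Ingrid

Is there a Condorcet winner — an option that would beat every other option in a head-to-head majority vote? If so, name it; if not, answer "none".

Checking pairwise contests:
Carlos beats Rahul 380–262.
Ingrid beats Carlos 434–208.
Rahul beats Marcus 547–95.
Rahul beats Ingrid 470–172.
Rahul beats Mei 570–72.
Every option loses at least one head-to-head, so there is no Condorcet winner.

none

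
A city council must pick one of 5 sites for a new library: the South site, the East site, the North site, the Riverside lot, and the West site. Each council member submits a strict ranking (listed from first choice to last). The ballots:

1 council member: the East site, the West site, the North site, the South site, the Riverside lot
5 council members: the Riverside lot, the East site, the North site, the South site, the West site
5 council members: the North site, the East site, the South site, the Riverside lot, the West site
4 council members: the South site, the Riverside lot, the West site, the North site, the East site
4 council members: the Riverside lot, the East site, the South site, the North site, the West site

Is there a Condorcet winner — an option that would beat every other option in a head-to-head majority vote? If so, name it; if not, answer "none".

none

Checking pairwise contests:
the East site beats the South site 15–4.
the Riverside lot beats the East site 13–6.
the East site beats the North site 10–9.
the South site beats the Riverside lot 10–9.
the South site beats the West site 18–1.
Every option loses at least one head-to-head, so there is no Condorcet winner.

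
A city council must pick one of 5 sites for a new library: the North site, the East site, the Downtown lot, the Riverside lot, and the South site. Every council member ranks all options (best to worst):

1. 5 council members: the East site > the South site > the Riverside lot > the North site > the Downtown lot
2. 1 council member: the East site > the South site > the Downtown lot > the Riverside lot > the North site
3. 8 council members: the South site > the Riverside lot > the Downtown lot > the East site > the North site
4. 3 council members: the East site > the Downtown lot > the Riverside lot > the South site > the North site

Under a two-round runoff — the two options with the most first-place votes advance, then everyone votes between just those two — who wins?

Round 1 first-place votes: the North site 0, the East site 9, the Downtown lot 0, the Riverside lot 0, the South site 8.
the East site and the South site advance.
Runoff: the East site is preferred to the South site by 9 voters; the South site by 8.
the East site wins the runoff.

the East site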